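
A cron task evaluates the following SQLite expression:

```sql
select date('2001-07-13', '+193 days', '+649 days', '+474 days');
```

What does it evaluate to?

Applying '+193 days' to 2001-07-13: counting 193 days forward gives 2002-01-22.
Applying '+649 days' to 2002-01-22: counting 649 days forward gives 2003-11-02.
Applying '+474 days' to 2003-11-02: counting 474 days forward gives 2005-02-18.

2005-02-18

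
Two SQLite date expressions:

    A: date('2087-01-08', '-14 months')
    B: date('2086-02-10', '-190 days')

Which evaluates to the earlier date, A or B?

B

A = 2085-11-08.
B = 2085-08-04.
B is earlier.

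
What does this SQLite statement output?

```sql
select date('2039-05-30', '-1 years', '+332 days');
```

Adding -1 year to 2039-05-30 gives 2038-05-30.
Applying '+332 days' to 2038-05-30: counting 332 days forward gives 2039-04-27.

2039-04-27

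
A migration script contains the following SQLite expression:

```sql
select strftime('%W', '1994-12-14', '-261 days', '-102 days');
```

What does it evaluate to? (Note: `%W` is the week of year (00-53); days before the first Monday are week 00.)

First apply '-261 days', '-102 days': 1994-12-14 → 1993-12-16.
1993-12-16 is a Thursday. SQLite's %W counts Mondays since the year started; the result is 50.

50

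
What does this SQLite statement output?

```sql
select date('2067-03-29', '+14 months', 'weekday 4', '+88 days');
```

Adding +14 months to 2067-03-29 gives 2068-05-29.
`weekday 4` advances to the next Thursday; 2068-05-29 is a Tuesday, so it moves forward to 2068-05-31.
Applying '+88 days' to 2068-05-31: counting 88 days forward gives 2068-08-27.

2068-08-27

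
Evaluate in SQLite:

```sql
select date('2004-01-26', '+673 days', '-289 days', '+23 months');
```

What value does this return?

2007-01-13

Applying '+673 days' to 2004-01-26: counting 673 days forward gives 2005-11-29.
Applying '-289 days' to 2005-11-29: counting 289 days back gives 2005-02-13.
Adding +23 months to 2005-02-13 gives 2007-01-13.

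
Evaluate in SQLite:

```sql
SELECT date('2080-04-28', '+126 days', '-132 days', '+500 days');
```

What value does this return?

2081-09-04

Applying '+126 days' to 2080-04-28: counting 126 days forward gives 2080-09-01.
Applying '-132 days' to 2080-09-01: counting 132 days back gives 2080-04-22.
Applying '+500 days' to 2080-04-22: counting 500 days forward gives 2081-09-04.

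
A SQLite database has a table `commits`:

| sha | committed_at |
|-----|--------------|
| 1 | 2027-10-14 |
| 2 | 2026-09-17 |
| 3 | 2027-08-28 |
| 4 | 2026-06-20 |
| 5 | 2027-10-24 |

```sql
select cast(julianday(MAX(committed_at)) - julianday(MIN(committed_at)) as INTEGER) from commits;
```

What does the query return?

491

MIN = 2026-06-20, MAX = 2027-10-24.
10 days remain in June 2026 after the 20th (30 − 20).
Full months from July 2026 through September 2027 contribute their day counts.
Then 24 days into October 2027.
Total: 10 + 31 + 31 + 30 + 31 + 30 + 31 + 31 + 28 + 31 + 30 + 31 + 30 + 31 + 31 + 30 + 24 = 491.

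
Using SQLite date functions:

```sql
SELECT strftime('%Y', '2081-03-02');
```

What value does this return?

`%Y` extracts the 4-digit year: 2081.

2081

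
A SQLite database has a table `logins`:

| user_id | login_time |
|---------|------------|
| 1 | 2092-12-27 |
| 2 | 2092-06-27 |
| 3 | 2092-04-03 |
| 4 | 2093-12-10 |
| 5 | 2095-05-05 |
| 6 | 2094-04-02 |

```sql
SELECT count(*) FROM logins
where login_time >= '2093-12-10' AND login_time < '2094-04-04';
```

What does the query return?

2

Rows in [2093-12-10, 2094-04-04): 2093-12-10, 2094-04-02 → 2 rows.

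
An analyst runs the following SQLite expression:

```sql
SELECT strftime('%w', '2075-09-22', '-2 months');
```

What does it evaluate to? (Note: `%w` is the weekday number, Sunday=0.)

1

First apply '-2 months': 2075-09-22 → 2075-07-22.
2075-07-22 is a Monday; with Sunday=0 that is 1.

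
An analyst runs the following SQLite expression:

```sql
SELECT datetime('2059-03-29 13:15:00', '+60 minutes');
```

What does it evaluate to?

60 minutes = 1h 0m; +60 minutes from 2059-03-29 13:15:00 is 2059-03-29 14:15:00.

2059-03-29 14:15:00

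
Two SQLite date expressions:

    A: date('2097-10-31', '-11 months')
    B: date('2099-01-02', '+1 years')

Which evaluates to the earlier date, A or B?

A = 2096-12-01.
B = 2100-01-02.
A is earlier.

A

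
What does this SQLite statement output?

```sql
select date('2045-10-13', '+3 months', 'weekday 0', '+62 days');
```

Adding +3 months to 2045-10-13 gives 2046-01-13.
`weekday 0` advances to the next Sunday; 2046-01-13 is a Saturday, so it moves forward to 2046-01-14.
Applying '+62 days' to 2046-01-14: counting 62 days forward gives 2046-03-17.

2046-03-17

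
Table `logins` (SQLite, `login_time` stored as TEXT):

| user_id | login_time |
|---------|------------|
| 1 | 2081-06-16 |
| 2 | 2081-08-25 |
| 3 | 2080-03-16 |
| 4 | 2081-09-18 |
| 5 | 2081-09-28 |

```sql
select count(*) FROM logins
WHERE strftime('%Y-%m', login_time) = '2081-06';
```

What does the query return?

Rows with year-month 2081-06: 2081-06-16 → 1.

1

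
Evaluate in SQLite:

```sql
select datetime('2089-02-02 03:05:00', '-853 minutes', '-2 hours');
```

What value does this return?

853 minutes = 14h 13m; -853 minutes from 2089-02-02 03:05:00 is 2089-02-01 12:52:00 (crosses midnight).
-2 hours from 2089-02-01 12:52:00 is 2089-02-01 10:52:00.

2089-02-01 10:52:00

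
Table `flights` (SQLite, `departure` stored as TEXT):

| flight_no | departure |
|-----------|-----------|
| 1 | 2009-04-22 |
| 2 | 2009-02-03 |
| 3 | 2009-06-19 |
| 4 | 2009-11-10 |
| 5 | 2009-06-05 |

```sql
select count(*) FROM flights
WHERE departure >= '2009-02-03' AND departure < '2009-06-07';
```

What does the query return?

Rows in [2009-02-03, 2009-06-07): 2009-04-22, 2009-02-03, 2009-06-05 → 3 rows.

3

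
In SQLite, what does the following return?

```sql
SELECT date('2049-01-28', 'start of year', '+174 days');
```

`start of year` rewinds 2049-01-28 to 2049-01-01.
Applying '+174 days' to 2049-01-01: counting 174 days forward gives 2049-06-24.

2049-06-24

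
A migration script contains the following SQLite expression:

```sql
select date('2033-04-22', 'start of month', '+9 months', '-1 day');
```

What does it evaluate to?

2033-12-31

`start of month` rewinds 2033-04-22 to 2033-04-01.
Adding +9 months to 2033-04-01 gives 2034-01-01.
Going back 1 day from 2034-01-01 reaches 2033-12-31 (last day of December, 31 days).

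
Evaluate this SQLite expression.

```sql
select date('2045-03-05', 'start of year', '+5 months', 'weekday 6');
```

`start of year` rewinds 2045-03-05 to 2045-01-01.
Adding +5 months to 2045-01-01 gives 2045-06-01.
`weekday 6` advances to the next Saturday; 2045-06-01 is a Thursday, so it moves forward to 2045-06-03.

2045-06-03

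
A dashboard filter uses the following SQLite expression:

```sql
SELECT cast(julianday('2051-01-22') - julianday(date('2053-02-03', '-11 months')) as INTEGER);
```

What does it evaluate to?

Adding -11 months to 2053-02-03 gives 2052-03-03.
9 days remain in January 2051 after the 22nd (31 − 22).
Full months from February 2051 through February 2052 contribute their day counts.
Then 3 days into March 2052.
Total: 9 + 28 + 31 + 30 + 31 + 30 + 31 + 31 + 30 + 31 + 30 + 31 + 31 + 29 + 3 = 406.
The subtraction is earlier − later, so the result is −406 → -406.

-406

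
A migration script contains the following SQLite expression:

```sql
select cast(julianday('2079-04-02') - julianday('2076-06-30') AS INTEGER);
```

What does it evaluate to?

0 days remain in June 2076 after the 30th (30 − 30).
Full months from July 2076 through March 2079 contribute their day counts.
Then 2 days into April 2079.
Total: 0 + 31 + 31 + 30 + 31 + 30 + 31 + 31 + 28 + 31 + 30 + 31 + 30 + 31 + 31 + 30 + 31 + 30 + 31 + 31 + 28 + 31 + 30 + 31 + 30 + 31 + 31 + 30 + 31 + 30 + 31 + 31 + 28 + 31 + 2 = 1006.

1006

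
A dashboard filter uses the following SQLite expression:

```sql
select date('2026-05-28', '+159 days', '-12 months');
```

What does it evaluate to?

Applying '+159 days' to 2026-05-28: counting 159 days forward gives 2026-11-03.
Adding -12 months to 2026-11-03 gives 2025-11-03.

2025-11-03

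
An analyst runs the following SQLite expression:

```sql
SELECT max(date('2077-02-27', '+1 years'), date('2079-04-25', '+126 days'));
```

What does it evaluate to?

date('2077-02-27', '+1 years') → 2078-02-27.
date('2079-04-25', '+126 days') → 2079-08-29.
Later of the two is 2079-08-29.

2079-08-29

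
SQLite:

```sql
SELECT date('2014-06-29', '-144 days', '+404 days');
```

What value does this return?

2015-03-16

Applying '-144 days' to 2014-06-29: counting 144 days back gives 2014-02-05.
Applying '+404 days' to 2014-02-05: counting 404 days forward gives 2015-03-16.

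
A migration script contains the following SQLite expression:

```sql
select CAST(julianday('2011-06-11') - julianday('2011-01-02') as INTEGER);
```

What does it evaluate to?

160

29 days remain in January 2011 after the 2nd (31 − 2).
February 2011: 28 days.
March 2011: 31 days.
April 2011: 30 days.
May 2011: 31 days.
Then 11 days into June 2011.
Total: 29 + 28 + 31 + 30 + 31 + 11 = 160.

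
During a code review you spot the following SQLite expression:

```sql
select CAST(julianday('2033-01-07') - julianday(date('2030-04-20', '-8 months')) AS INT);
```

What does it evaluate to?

1236

Adding -8 months to 2030-04-20 gives 2029-08-20.
11 days remain in August 2029 after the 20th (31 − 20).
Full months from September 2029 through December 2032 contribute their day counts.
Then 7 days into January 2033.
Total: 11 + 30 + 31 + 30 + 31 + 31 + 28 + 31 + 30 + 31 + 30 + 31 + 31 + 30 + 31 + 30 + 31 + 31 + 28 + 31 + 30 + 31 + 30 + 31 + 31 + 30 + 31 + 30 + 31 + 31 + 29 + 31 + 30 + 31 + 30 + 31 + 31 + 30 + 31 + 30 + 31 + 7 = 1236.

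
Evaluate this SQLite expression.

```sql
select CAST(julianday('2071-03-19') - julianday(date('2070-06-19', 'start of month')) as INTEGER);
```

`start of month` rewinds 2070-06-19 to 2070-06-01.
29 days remain in June 2070 after the 1st (30 − 1).
Full months from July 2070 through February 2071 contribute their day counts.
Then 19 days into March 2071.
Total: 29 + 31 + 31 + 30 + 31 + 30 + 31 + 31 + 28 + 19 = 291.

291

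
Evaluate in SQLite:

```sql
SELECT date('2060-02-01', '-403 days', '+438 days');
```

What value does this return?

2060-03-07

Applying '-403 days' to 2060-02-01: counting 403 days back gives 2058-12-25.
Applying '+438 days' to 2058-12-25: counting 438 days forward gives 2060-03-07.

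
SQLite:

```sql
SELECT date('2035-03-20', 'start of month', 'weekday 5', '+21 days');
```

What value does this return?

2035-03-23

`start of month` rewinds 2035-03-20 to 2035-03-01.
`weekday 5` advances to the next Friday; 2035-03-01 is a Thursday, so it moves forward to 2035-03-02.
Advancing 21 more days within March lands on 2035-03-23.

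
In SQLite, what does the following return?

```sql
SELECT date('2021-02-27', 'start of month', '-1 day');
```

2021-01-31

`start of month` rewinds 2021-02-27 to 2021-02-01.
Going back 1 day from 2021-02-01 reaches 2021-01-31 (last day of January, 31 days).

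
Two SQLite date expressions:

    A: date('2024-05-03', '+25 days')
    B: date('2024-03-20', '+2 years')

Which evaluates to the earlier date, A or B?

A = 2024-05-28.
B = 2026-03-20.
A is earlier.

A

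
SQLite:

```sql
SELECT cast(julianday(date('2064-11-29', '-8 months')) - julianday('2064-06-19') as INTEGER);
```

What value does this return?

Adding -8 months to 2064-11-29 gives 2064-03-29.
2 days remain in March 2064 after the 29th (31 − 29).
April 2064: 30 days.
May 2064: 31 days.
Then 19 days into June 2064.
Total: 2 + 30 + 31 + 19 = 82.
The subtraction is earlier − later, so the result is −82 → -82.

-82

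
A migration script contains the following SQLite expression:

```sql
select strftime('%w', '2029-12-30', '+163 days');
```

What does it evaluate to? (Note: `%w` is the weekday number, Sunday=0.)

2

First apply '+163 days': 2029-12-30 → 2030-06-11.
2030-06-11 is a Tuesday; with Sunday=0 that is 2.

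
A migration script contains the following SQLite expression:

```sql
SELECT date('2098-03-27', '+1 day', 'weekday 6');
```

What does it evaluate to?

2098-03-29

Advancing 1 more day within March lands on 2098-03-28.
`weekday 6` advances to the next Saturday; 2098-03-28 is a Friday, so it moves forward to 2098-03-29.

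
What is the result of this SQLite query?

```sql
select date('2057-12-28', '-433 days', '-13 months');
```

Applying '-433 days' to 2057-12-28: counting 433 days back gives 2056-10-21.
Adding -13 months to 2056-10-21 gives 2055-09-21.

2055-09-21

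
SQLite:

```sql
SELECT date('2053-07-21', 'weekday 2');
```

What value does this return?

`weekday 2` advances to the next Tuesday; 2053-07-21 is a Monday, so it moves forward to 2053-07-22.

2053-07-22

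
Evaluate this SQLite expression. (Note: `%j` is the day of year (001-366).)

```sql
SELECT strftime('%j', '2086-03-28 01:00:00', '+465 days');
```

187

First apply '+465 days': 2086-03-28 01:00:00 → 2087-07-06 01:00:00.
Day-of-year for 2087-07-06: days since 2087-01-01 inclusive = 187, zero-padded to 187.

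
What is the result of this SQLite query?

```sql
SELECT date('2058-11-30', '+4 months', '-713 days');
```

2057-04-16

Adding +4 months to 2058-11-30 gives 2059-03-30.
Applying '-713 days' to 2059-03-30: counting 713 days back gives 2057-04-16.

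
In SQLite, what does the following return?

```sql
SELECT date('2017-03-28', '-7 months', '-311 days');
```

Adding -7 months to 2017-03-28 gives 2016-08-28.
Applying '-311 days' to 2016-08-28: counting 311 days back gives 2015-10-22.

2015-10-22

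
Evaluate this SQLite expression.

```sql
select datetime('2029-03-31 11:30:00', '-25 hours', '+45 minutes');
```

-25 hours from 2029-03-31 11:30:00 is 2029-03-30 10:30:00 (crosses midnight).
+45 minutes from 2029-03-30 10:30:00 is 2029-03-30 11:15:00.

2029-03-30 11:15:00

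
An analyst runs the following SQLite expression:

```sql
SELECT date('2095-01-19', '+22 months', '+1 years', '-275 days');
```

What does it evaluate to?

Adding +22 months to 2095-01-19 gives 2096-11-19.
Adding +1 year to 2096-11-19 gives 2097-11-19.
Applying '-275 days' to 2097-11-19: counting 275 days back gives 2097-02-17.

2097-02-17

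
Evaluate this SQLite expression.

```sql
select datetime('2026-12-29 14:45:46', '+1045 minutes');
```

2026-12-30 08:10:46

1045 minutes = 17h 25m; +1045 minutes from 2026-12-29 14:45:46 is 2026-12-30 08:10:46 (crosses midnight).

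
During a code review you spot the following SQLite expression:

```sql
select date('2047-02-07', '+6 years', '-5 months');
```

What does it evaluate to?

2052-09-07

Adding +6 years to 2047-02-07 gives 2053-02-07.
Adding -5 months to 2053-02-07 gives 2052-09-07.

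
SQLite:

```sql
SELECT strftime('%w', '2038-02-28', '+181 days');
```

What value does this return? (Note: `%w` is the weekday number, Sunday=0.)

6

First apply '+181 days': 2038-02-28 → 2038-08-28.
2038-08-28 is a Saturday; with Sunday=0 that is 6.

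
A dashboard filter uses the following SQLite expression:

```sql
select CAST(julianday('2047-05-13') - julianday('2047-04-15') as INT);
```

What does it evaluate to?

28

15 days remain in April 2047 after the 15th (30 − 15).
Then 13 days into May 2047.
Total: 15 + 13 = 28.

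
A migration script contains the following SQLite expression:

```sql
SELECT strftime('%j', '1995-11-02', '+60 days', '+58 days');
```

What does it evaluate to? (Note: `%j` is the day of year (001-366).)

059

First apply '+60 days', '+58 days': 1995-11-02 → 1996-02-28.
Day-of-year for 1996-02-28: days since 1996-01-01 inclusive = 59, zero-padded to 059.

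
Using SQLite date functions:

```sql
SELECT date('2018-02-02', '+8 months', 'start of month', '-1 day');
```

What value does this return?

Adding +8 months to 2018-02-02 gives 2018-10-02.
`start of month` rewinds 2018-10-02 to 2018-10-01.
Going back 1 day from 2018-10-01 reaches 2018-09-30 (last day of September, 30 days).

2018-09-30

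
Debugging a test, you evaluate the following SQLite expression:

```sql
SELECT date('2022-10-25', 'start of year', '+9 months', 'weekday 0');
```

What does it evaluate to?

2022-10-02

`start of year` rewinds 2022-10-25 to 2022-01-01.
Adding +9 months to 2022-01-01 gives 2022-10-01.
`weekday 0` advances to the next Sunday; 2022-10-01 is a Saturday, so it moves forward to 2022-10-02.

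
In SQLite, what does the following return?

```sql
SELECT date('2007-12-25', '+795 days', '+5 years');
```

2015-02-27

Applying '+795 days' to 2007-12-25: counting 795 days forward gives 2010-02-27.
Adding +5 years to 2010-02-27 gives 2015-02-27.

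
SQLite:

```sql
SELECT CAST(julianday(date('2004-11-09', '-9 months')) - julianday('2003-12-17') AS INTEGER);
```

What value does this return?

54

Adding -9 months to 2004-11-09 gives 2004-02-09.
14 days remain in December 2003 after the 17th (31 − 17).
January 2004: 31 days.
Then 9 days into February 2004.
Total: 14 + 31 + 9 = 54.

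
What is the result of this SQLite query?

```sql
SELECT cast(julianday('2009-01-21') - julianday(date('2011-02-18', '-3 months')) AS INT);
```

-666

Adding -3 months to 2011-02-18 gives 2010-11-18.
10 days remain in January 2009 after the 21st (31 − 21).
Full months from February 2009 through October 2010 contribute their day counts.
Then 18 days into November 2010.
Total: 10 + 28 + 31 + 30 + 31 + 30 + 31 + 31 + 30 + 31 + 30 + 31 + 31 + 28 + 31 + 30 + 31 + 30 + 31 + 31 + 30 + 31 + 18 = 666.
The subtraction is earlier − later, so the result is −666 → -666.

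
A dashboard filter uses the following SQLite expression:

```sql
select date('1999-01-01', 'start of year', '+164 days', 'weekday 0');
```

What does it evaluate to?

`start of year` rewinds 1999-01-01 to 1999-01-01.
Applying '+164 days' to 1999-01-01: counting 164 days forward gives 1999-06-14.
`weekday 0` advances to the next Sunday; 1999-06-14 is a Monday, so it moves forward to 1999-06-20.

1999-06-20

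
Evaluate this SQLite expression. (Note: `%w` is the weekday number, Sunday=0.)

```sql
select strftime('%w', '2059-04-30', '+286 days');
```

First apply '+286 days': 2059-04-30 → 2060-02-10.
2060-02-10 is a Tuesday; with Sunday=0 that is 2.

2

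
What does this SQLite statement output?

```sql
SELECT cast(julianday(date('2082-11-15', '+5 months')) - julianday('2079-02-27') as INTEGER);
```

1508

Adding +5 months to 2082-11-15 gives 2083-04-15.
1 day remains in February 2079 after the 27th (28 − 27).
Full months from March 2079 through March 2083 contribute their day counts.
Then 15 days into April 2083.
Total: 1 + 31 + 30 + 31 + 30 + 31 + 31 + 30 + 31 + 30 + 31 + 31 + 29 + 31 + 30 + 31 + 30 + 31 + 31 + 30 + 31 + 30 + 31 + 31 + 28 + 31 + 30 + 31 + 30 + 31 + 31 + 30 + 31 + 30 + 31 + 31 + 28 + 31 + 30 + 31 + 30 + 31 + 31 + 30 + 31 + 30 + 31 + 31 + 28 + 31 + 15 = 1508.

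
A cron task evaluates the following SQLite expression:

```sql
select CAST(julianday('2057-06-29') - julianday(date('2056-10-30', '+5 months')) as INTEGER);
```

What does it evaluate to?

91

Adding +5 months to 2056-10-30 gives 2057-03-30.
1 day remains in March 2057 after the 30th (31 − 30).
April 2057: 30 days.
May 2057: 31 days.
Then 29 days into June 2057.
Total: 1 + 30 + 31 + 29 = 91.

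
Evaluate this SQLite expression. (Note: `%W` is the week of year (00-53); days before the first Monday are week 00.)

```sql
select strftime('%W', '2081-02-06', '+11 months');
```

First apply '+11 months': 2081-02-06 → 2082-01-06.
2082-01-06 is a Tuesday. SQLite's %W counts Mondays since the year started; the result is 01.

01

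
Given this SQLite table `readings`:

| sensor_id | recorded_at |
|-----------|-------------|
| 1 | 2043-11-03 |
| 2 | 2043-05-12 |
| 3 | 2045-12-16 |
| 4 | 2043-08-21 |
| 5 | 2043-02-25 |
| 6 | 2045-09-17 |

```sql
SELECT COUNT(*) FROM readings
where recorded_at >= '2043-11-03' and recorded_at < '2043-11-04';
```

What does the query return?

Rows in [2043-11-03, 2043-11-04): 2043-11-03 → 1 row.

1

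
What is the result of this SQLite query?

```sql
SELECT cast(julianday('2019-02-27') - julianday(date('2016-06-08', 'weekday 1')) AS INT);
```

989

`weekday 1` advances to the next Monday; 2016-06-08 is a Wednesday, so it moves forward to 2016-06-13.
17 days remain in June 2016 after the 13th (30 − 13).
Full months from July 2016 through January 2019 contribute their day counts.
Then 27 days into February 2019.
Total: 17 + 31 + 31 + 30 + 31 + 30 + 31 + 31 + 28 + 31 + 30 + 31 + 30 + 31 + 31 + 30 + 31 + 30 + 31 + 31 + 28 + 31 + 30 + 31 + 30 + 31 + 31 + 30 + 31 + 30 + 31 + 31 + 27 = 989.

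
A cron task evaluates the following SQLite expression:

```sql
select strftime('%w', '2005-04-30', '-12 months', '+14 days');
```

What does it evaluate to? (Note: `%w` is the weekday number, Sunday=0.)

5

First apply '-12 months', '+14 days': 2005-04-30 → 2004-05-14.
2004-05-14 is a Friday; with Sunday=0 that is 5.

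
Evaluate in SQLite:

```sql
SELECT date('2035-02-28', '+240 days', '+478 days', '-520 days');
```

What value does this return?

Applying '+240 days' to 2035-02-28: counting 240 days forward gives 2035-10-26.
Applying '+478 days' to 2035-10-26: counting 478 days forward gives 2037-02-15.
Applying '-520 days' to 2037-02-15: counting 520 days back gives 2035-09-14.

2035-09-14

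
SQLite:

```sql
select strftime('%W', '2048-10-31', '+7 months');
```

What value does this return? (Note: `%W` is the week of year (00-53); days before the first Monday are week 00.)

22

First apply '+7 months': 2048-10-31 → 2049-05-31.
2049-05-31 is a Monday. SQLite's %W counts Mondays since the year started; the result is 22.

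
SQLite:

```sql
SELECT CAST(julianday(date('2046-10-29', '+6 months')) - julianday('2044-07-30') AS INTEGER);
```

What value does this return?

Adding +6 months to 2046-10-29 gives 2047-04-29.
1 day remains in July 2044 after the 30th (31 − 30).
Full months from August 2044 through March 2047 contribute their day counts.
Then 29 days into April 2047.
Total: 1 + 31 + 30 + 31 + 30 + 31 + 31 + 28 + 31 + 30 + 31 + 30 + 31 + 31 + 30 + 31 + 30 + 31 + 31 + 28 + 31 + 30 + 31 + 30 + 31 + 31 + 30 + 31 + 30 + 31 + 31 + 28 + 31 + 29 = 1003.

1003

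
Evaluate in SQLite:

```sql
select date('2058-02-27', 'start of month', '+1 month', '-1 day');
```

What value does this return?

2058-02-28

`start of month` rewinds 2058-02-27 to 2058-02-01.
Adding +1 month to 2058-02-01 gives 2058-03-01.
Going back 1 day from 2058-03-01 reaches 2058-02-28 (last day of February, 28 days).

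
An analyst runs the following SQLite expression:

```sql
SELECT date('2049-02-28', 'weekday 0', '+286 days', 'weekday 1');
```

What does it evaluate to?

`weekday 0` advances to the next Sunday; 2049-02-28 is already a Sunday, so it stays at 2049-02-28.
Applying '+286 days' to 2049-02-28: counting 286 days forward gives 2049-12-11.
`weekday 1` advances to the next Monday; 2049-12-11 is a Saturday, so it moves forward to 2049-12-13.

2049-12-13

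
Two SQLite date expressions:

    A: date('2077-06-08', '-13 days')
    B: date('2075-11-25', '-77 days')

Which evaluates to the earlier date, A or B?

A = 2077-05-26.
B = 2075-09-09.
B is earlier.

B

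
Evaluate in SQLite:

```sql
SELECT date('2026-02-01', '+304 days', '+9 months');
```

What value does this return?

Applying '+304 days' to 2026-02-01: counting 304 days forward gives 2026-12-02.
Adding +9 months to 2026-12-02 gives 2027-09-02.

2027-09-02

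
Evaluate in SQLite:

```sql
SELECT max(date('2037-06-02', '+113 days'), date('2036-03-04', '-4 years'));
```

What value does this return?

2037-09-23

date('2037-06-02', '+113 days') → 2037-09-23.
date('2036-03-04', '-4 years') → 2032-03-04.
Later of the two is 2037-09-23.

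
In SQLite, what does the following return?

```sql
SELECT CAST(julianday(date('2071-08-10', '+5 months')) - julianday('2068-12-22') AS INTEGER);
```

Adding +5 months to 2071-08-10 gives 2072-01-10.
9 days remain in December 2068 after the 22nd (31 − 22).
Full months from January 2069 through December 2071 contribute their day counts.
Then 10 days into January 2072.
Total: 9 + 31 + 28 + 31 + 30 + 31 + 30 + 31 + 31 + 30 + 31 + 30 + 31 + 31 + 28 + 31 + 30 + 31 + 30 + 31 + 31 + 30 + 31 + 30 + 31 + 31 + 28 + 31 + 30 + 31 + 30 + 31 + 31 + 30 + 31 + 30 + 31 + 10 = 1114.

1114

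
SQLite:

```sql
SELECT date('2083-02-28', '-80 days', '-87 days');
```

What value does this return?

2082-09-14

Applying '-80 days' to 2083-02-28: counting 80 days back gives 2082-12-10.
Applying '-87 days' to 2082-12-10: counting 87 days back gives 2082-09-14.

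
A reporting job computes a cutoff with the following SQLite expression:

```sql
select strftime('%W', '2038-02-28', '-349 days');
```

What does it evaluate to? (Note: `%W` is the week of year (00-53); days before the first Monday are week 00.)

First apply '-349 days': 2038-02-28 → 2037-03-16.
2037-03-16 is a Monday. SQLite's %W counts Mondays since the year started; the result is 11.

11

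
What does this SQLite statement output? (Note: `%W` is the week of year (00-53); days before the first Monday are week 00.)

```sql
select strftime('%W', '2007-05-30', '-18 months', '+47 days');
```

03

First apply '-18 months', '+47 days': 2007-05-30 → 2006-01-16.
2006-01-16 is a Monday. SQLite's %W counts Mondays since the year started; the result is 03.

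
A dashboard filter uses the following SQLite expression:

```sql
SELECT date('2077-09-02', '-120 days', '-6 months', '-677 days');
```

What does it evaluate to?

Applying '-120 days' to 2077-09-02: counting 120 days back gives 2077-05-05.
Adding -6 months to 2077-05-05 gives 2076-11-05.
Applying '-677 days' to 2076-11-05: counting 677 days back gives 2074-12-29.

2074-12-29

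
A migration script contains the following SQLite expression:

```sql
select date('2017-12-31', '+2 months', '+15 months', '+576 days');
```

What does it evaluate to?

Adding +2 months to 2017-12-31 targets 2018-02-31. February 2018 has only 28 days, so SQLite normalizes the 3-day overflow forward to 2018-03-03.
Adding +15 months to 2018-03-03 gives 2019-06-03.
Applying '+576 days' to 2019-06-03: counting 576 days forward gives 2020-12-30.

2020-12-30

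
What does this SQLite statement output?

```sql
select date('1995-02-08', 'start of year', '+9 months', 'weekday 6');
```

`start of year` rewinds 1995-02-08 to 1995-01-01.
Adding +9 months to 1995-01-01 gives 1995-10-01.
`weekday 6` advances to the next Saturday; 1995-10-01 is a Sunday, so it moves forward to 1995-10-07.

1995-10-07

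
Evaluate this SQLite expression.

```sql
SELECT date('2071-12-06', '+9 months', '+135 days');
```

Adding +9 months to 2071-12-06 gives 2072-09-06.
Applying '+135 days' to 2072-09-06: counting 135 days forward gives 2073-01-19.

2073-01-19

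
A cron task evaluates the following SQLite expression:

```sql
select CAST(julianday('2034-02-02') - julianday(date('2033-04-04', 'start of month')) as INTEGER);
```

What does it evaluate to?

307

`start of month` rewinds 2033-04-04 to 2033-04-01.
29 days remain in April 2033 after the 1st (30 − 1).
Full months from May 2033 through January 2034 contribute their day counts.
Then 2 days into February 2034.
Total: 29 + 31 + 30 + 31 + 31 + 30 + 31 + 30 + 31 + 31 + 2 = 307.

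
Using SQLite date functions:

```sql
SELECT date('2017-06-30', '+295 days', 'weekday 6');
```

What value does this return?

Applying '+295 days' to 2017-06-30: counting 295 days forward gives 2018-04-21.
`weekday 6` advances to the next Saturday; 2018-04-21 is already a Saturday, so it stays at 2018-04-21.

2018-04-21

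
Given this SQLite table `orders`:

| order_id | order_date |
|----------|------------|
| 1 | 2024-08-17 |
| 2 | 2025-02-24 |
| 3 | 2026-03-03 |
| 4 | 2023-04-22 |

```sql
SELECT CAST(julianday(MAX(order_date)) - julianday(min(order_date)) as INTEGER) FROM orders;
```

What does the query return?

1046

MIN = 2023-04-22, MAX = 2026-03-03.
8 days remain in April 2023 after the 22nd (30 − 22).
Full months from May 2023 through February 2026 contribute their day counts.
Then 3 days into March 2026.
Total: 8 + 31 + 30 + 31 + 31 + 30 + 31 + 30 + 31 + 31 + 29 + 31 + 30 + 31 + 30 + 31 + 31 + 30 + 31 + 30 + 31 + 31 + 28 + 31 + 30 + 31 + 30 + 31 + 31 + 30 + 31 + 30 + 31 + 31 + 28 + 3 = 1046.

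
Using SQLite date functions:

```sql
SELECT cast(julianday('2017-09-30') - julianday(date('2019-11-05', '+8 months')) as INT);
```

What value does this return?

-1009

Adding +8 months to 2019-11-05 gives 2020-07-05.
0 days remain in September 2017 after the 30th (30 − 30).
Full months from October 2017 through June 2020 contribute their day counts.
Then 5 days into July 2020.
Total: 0 + 31 + 30 + 31 + 31 + 28 + 31 + 30 + 31 + 30 + 31 + 31 + 30 + 31 + 30 + 31 + 31 + 28 + 31 + 30 + 31 + 30 + 31 + 31 + 30 + 31 + 30 + 31 + 31 + 29 + 31 + 30 + 31 + 30 + 5 = 1009.
The subtraction is earlier − later, so the result is −1009 → -1009.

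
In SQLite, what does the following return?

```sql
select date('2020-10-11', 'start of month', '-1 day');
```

2020-09-30

`start of month` rewinds 2020-10-11 to 2020-10-01.
Going back 1 day from 2020-10-01 reaches 2020-09-30 (last day of September, 30 days).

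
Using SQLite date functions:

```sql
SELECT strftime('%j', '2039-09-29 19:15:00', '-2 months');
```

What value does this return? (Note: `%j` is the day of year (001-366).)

First apply '-2 months': 2039-09-29 19:15:00 → 2039-07-29 19:15:00.
Day-of-year for 2039-07-29: days since 2039-01-01 inclusive = 210, zero-padded to 210.

210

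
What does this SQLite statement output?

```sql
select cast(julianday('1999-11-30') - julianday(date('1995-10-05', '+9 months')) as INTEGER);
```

Adding +9 months to 1995-10-05 gives 1996-07-05.
26 days remain in July 1996 after the 5th (31 − 5).
Full months from August 1996 through October 1999 contribute their day counts.
Then 30 days into November 1999.
Total: 26 + 31 + 30 + 31 + 30 + 31 + 31 + 28 + 31 + 30 + 31 + 30 + 31 + 31 + 30 + 31 + 30 + 31 + 31 + 28 + 31 + 30 + 31 + 30 + 31 + 31 + 30 + 31 + 30 + 31 + 31 + 28 + 31 + 30 + 31 + 30 + 31 + 31 + 30 + 31 + 30 = 1243.

1243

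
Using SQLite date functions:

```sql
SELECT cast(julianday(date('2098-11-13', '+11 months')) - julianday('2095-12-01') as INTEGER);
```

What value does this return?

1412

Adding +11 months to 2098-11-13 gives 2099-10-13.
30 days remain in December 2095 after the 1st (31 − 1).
Full months from January 2096 through September 2099 contribute their day counts.
Then 13 days into October 2099.
Total: 30 + 31 + 29 + 31 + 30 + 31 + 30 + 31 + 31 + 30 + 31 + 30 + 31 + 31 + 28 + 31 + 30 + 31 + 30 + 31 + 31 + 30 + 31 + 30 + 31 + 31 + 28 + 31 + 30 + 31 + 30 + 31 + 31 + 30 + 31 + 30 + 31 + 31 + 28 + 31 + 30 + 31 + 30 + 31 + 31 + 30 + 13 = 1412.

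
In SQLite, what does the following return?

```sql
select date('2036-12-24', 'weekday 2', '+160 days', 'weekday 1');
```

2037-06-08

`weekday 2` advances to the next Tuesday; 2036-12-24 is a Wednesday, so it moves forward to 2036-12-30.
Applying '+160 days' to 2036-12-30: counting 160 days forward gives 2037-06-08.
`weekday 1` advances to the next Monday; 2037-06-08 is already a Monday, so it stays at 2037-06-08.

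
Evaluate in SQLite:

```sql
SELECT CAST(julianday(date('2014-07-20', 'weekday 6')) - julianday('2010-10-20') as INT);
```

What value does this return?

`weekday 6` advances to the next Saturday; 2014-07-20 is a Sunday, so it moves forward to 2014-07-26.
11 days remain in October 2010 after the 20th (31 − 20).
Full months from November 2010 through June 2014 contribute their day counts.
Then 26 days into July 2014.
Total: 11 + 30 + 31 + 31 + 28 + 31 + 30 + 31 + 30 + 31 + 31 + 30 + 31 + 30 + 31 + 31 + 29 + 31 + 30 + 31 + 30 + 31 + 31 + 30 + 31 + 30 + 31 + 31 + 28 + 31 + 30 + 31 + 30 + 31 + 31 + 30 + 31 + 30 + 31 + 31 + 28 + 31 + 30 + 31 + 30 + 26 = 1375.

1375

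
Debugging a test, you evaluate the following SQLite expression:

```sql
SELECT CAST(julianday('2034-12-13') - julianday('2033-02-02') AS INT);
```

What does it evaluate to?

679

26 days remain in February 2033 after the 2nd (28 − 2).
Full months from March 2033 through November 2034 contribute their day counts.
Then 13 days into December 2034.
Total: 26 + 31 + 30 + 31 + 30 + 31 + 31 + 30 + 31 + 30 + 31 + 31 + 28 + 31 + 30 + 31 + 30 + 31 + 31 + 30 + 31 + 30 + 13 = 679.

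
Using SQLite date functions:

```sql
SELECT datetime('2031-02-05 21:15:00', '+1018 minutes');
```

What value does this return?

2031-02-06 14:13:00

1018 minutes = 16h 58m; +1018 minutes from 2031-02-05 21:15:00 is 2031-02-06 14:13:00 (crosses midnight).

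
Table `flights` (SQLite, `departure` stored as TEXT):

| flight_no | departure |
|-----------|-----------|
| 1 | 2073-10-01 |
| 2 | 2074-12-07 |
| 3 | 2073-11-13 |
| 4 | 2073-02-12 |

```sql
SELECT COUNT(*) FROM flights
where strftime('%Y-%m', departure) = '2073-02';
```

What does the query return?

1

Rows with year-month 2073-02: 2073-02-12 → 1.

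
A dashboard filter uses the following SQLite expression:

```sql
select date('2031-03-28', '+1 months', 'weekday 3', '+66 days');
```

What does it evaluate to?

2031-07-05

Adding +1 month to 2031-03-28 gives 2031-04-28.
`weekday 3` advances to the next Wednesday; 2031-04-28 is a Monday, so it moves forward to 2031-04-30.
Applying '+66 days' to 2031-04-30: counting 66 days forward gives 2031-07-05.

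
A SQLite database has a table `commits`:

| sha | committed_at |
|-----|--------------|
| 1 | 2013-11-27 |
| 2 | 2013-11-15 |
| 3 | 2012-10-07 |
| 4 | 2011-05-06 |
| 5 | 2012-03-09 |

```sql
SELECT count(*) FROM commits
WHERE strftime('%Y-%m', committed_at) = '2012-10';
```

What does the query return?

1

Rows with year-month 2012-10: 2012-10-07 → 1.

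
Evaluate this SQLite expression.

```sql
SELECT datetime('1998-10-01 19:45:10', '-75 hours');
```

-75 hours from 1998-10-01 19:45:10 is 1998-09-28 16:45:10 (crosses midnight).

1998-09-28 16:45:10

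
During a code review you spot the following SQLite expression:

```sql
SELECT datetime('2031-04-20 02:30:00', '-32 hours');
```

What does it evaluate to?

-32 hours from 2031-04-20 02:30:00 is 2031-04-18 18:30:00 (crosses midnight).

2031-04-18 18:30:00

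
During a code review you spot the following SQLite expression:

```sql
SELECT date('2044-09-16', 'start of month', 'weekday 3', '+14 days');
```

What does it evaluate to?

`start of month` rewinds 2044-09-16 to 2044-09-01.
`weekday 3` advances to the next Wednesday; 2044-09-01 is a Thursday, so it moves forward to 2044-09-07.
Advancing 14 more days within September lands on 2044-09-21.

2044-09-21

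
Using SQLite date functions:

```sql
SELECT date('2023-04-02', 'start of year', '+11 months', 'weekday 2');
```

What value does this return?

2023-12-05

`start of year` rewinds 2023-04-02 to 2023-01-01.
Adding +11 months to 2023-01-01 gives 2023-12-01.
`weekday 2` advances to the next Tuesday; 2023-12-01 is a Friday, so it moves forward to 2023-12-05.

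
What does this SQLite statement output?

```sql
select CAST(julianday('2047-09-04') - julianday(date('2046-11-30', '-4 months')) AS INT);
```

Adding -4 months to 2046-11-30 gives 2046-07-30.
1 day remains in July 2046 after the 30th (31 − 30).
Full months from August 2046 through August 2047 contribute their day counts.
Then 4 days into September 2047.
Total: 1 + 31 + 30 + 31 + 30 + 31 + 31 + 28 + 31 + 30 + 31 + 30 + 31 + 31 + 4 = 401.

401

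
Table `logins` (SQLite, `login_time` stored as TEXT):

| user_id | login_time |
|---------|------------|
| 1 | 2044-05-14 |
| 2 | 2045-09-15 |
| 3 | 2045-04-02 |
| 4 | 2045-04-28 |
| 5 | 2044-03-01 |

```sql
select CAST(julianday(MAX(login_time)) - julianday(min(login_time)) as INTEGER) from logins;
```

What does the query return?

563

MIN = 2044-03-01, MAX = 2045-09-15.
30 days remain in March 2044 after the 1st (31 − 1).
Full months from April 2044 through August 2045 contribute their day counts.
Then 15 days into September 2045.
Total: 30 + 30 + 31 + 30 + 31 + 31 + 30 + 31 + 30 + 31 + 31 + 28 + 31 + 30 + 31 + 30 + 31 + 31 + 15 = 563.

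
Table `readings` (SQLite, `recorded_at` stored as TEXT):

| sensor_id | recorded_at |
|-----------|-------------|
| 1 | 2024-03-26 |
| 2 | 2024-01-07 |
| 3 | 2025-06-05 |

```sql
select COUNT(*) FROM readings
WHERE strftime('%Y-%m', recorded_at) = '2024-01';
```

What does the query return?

Rows with year-month 2024-01: 2024-01-07 → 1.

1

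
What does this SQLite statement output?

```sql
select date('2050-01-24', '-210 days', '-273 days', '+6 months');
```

2049-03-28

Applying '-210 days' to 2050-01-24: counting 210 days back gives 2049-06-28.
Applying '-273 days' to 2049-06-28: counting 273 days back gives 2048-09-28.
Adding +6 months to 2048-09-28 gives 2049-03-28.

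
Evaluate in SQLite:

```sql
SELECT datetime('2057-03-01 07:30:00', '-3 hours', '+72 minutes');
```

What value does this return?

2057-03-01 05:42:00

-3 hours from 2057-03-01 07:30:00 is 2057-03-01 04:30:00.
72 minutes = 1h 12m; +72 minutes from 2057-03-01 04:30:00 is 2057-03-01 05:42:00.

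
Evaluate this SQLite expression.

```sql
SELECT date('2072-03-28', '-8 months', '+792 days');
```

Adding -8 months to 2072-03-28 gives 2071-07-28.
Applying '+792 days' to 2071-07-28: counting 792 days forward gives 2073-09-27.

2073-09-27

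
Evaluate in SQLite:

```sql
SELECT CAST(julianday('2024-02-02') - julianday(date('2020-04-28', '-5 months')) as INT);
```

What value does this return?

1527

Adding -5 months to 2020-04-28 gives 2019-11-28.
2 days remain in November 2019 after the 28th (30 − 28).
Full months from December 2019 through January 2024 contribute their day counts.
Then 2 days into February 2024.
Total: 2 + 31 + 31 + 29 + 31 + 30 + 31 + 30 + 31 + 31 + 30 + 31 + 30 + 31 + 31 + 28 + 31 + 30 + 31 + 30 + 31 + 31 + 30 + 31 + 30 + 31 + 31 + 28 + 31 + 30 + 31 + 30 + 31 + 31 + 30 + 31 + 30 + 31 + 31 + 28 + 31 + 30 + 31 + 30 + 31 + 31 + 30 + 31 + 30 + 31 + 31 + 2 = 1527.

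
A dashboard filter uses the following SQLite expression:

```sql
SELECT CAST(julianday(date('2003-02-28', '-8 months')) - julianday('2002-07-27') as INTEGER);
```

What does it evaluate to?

Adding -8 months to 2003-02-28 gives 2002-06-28.
2 days remain in June 2002 after the 28th (30 − 28).
Then 27 days into July 2002.
Total: 2 + 27 = 29.
The subtraction is earlier − later, so the result is −29 → -29.

-29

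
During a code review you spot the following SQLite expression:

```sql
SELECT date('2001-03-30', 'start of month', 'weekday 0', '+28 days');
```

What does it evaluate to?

2001-04-01

`start of month` rewinds 2001-03-30 to 2001-03-01.
`weekday 0` advances to the next Sunday; 2001-03-01 is a Thursday, so it moves forward to 2001-03-04.
March 2001 has 31 days; 27 remain after the 4th, so 28 days reach 2001-04-01.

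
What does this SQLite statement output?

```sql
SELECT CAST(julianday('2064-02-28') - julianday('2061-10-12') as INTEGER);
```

869

19 days remain in October 2061 after the 12th (31 − 12).
Full months from November 2061 through January 2064 contribute their day counts.
Then 28 days into February 2064.
Total: 19 + 30 + 31 + 31 + 28 + 31 + 30 + 31 + 30 + 31 + 31 + 30 + 31 + 30 + 31 + 31 + 28 + 31 + 30 + 31 + 30 + 31 + 31 + 30 + 31 + 30 + 31 + 31 + 28 = 869.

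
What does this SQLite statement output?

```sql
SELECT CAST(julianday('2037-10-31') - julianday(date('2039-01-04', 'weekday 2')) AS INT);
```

`weekday 2` advances to the next Tuesday; 2039-01-04 is already a Tuesday, so it stays at 2039-01-04.
0 days remain in October 2037 after the 31st (31 − 31).
Full months from November 2037 through December 2038 contribute their day counts.
Then 4 days into January 2039.
Total: 0 + 30 + 31 + 31 + 28 + 31 + 30 + 31 + 30 + 31 + 31 + 30 + 31 + 30 + 31 + 4 = 430.
The subtraction is earlier − later, so the result is −430 → -430.

-430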